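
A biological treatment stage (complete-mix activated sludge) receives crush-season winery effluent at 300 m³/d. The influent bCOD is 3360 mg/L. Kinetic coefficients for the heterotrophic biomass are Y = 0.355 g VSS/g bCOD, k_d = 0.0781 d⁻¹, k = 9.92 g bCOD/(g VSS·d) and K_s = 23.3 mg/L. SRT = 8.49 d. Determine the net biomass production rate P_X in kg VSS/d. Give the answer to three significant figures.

From the Monod/SRT balance for a CMAS, S = K_s·(1+k_d θ_c)/[θ_c·(Y k − k_d) − 1] = 23.3 × (1 + 0.0781 × 8.49) / [8.49 × (0.355 × 9.92 − 0.0781) − 1] = 38.75 / 28.24 = 1.372 mg/L.
Y_obs = Y / (1 + k_d θ_c) = 0.355 / (1 + 0.0781 × 8.49) = 0.355 / 1.663 = 0.2135.
Mass of bCOD removed per day: Q(S₀ − S) = 300 × 3359 g/m³ = 1008 kg/d.
P_X = Y_obs · Q(S₀ − S) = 0.2135 × 1008 = 215.1 kg VSS/d.

P_X ≈ 215 kg VSS/d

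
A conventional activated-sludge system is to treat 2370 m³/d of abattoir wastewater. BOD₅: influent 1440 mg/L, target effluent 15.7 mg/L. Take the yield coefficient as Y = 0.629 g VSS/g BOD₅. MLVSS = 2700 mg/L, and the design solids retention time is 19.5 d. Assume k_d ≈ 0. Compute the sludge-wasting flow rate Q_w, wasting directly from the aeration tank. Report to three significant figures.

With k_d = 0 the design equation reduces to V = Y Q (S₀−S) θ_c / X = 0.629 × 2370 × (1440 − 15.7) × 19.5 / 2700 = 15335 m³.
With mixed-liquor wasting, θ_c = V/Q_w, so Q_w = V/θ_c = 15335/19.5 = 786.4 m³/d.

Q_w ≈ 786 m³/d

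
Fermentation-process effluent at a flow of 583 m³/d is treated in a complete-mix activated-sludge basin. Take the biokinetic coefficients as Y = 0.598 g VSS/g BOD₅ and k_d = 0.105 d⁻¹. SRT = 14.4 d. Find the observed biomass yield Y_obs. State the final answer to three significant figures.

Y_obs ≈ 0.238 g VSS/g BOD₅

Observed yield with endogenous decay: Y_obs = Y / (1 + k_d·θ_c) = 0.598 / (1 + 0.105 × 14.4) = 0.598 / 2.512 = 0.2381 g VSS/g BOD₅.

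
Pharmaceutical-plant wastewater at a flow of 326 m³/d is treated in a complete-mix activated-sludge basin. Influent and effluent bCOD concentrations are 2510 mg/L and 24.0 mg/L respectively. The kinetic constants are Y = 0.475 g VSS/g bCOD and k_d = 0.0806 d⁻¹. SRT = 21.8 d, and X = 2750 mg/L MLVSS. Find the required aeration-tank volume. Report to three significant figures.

Steady-state biomass mass balance: V·X·(1 + k_d·θ_c) = Y·Q·(S₀ − S)·θ_c, so V = 0.475 × 326 × (2510 − 24.0) × 21.8 / [2750 × (1 + 0.0806 × 21.8)] = 8.39×10^6 / 7582 = 1107 m³.

V ≈ 1110 m³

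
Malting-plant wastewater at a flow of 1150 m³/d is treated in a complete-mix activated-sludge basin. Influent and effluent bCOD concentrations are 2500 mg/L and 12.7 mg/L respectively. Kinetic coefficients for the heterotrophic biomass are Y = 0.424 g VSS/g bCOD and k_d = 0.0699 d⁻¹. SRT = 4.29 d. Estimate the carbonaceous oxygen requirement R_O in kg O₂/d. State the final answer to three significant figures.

R_O ≈ 1540 kg O₂/d

Observed yield with endogenous decay: Y_obs = Y / (1 + k_d·θ_c) = 0.424 / (1 + 0.0699 × 4.29) = 0.424 / 1.300 = 0.3262 g VSS/g bCOD.
Substrate removed = Q·(S₀ − S) = 1150 m³/d × (2500 − 12.7) g/m³ = 2.86×10^6 g/d = 2860 kg/d.
Net sludge production P_X = 0.3262 × 2860 = 933.0 kg VSS/d.
Carbonaceous O₂ demand = substrate oxidised − cell-mass equivalent = 2860 − 1.42 × 933.0 = 1536 kg O₂/d.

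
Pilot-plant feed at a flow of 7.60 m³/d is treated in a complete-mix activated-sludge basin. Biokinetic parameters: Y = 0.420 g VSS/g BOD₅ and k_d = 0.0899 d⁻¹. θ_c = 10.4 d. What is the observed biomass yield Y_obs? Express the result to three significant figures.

Y_obs ≈ 0.217 g VSS/g BOD₅

Y_obs = Y / (1 + k_d θ_c) = 0.420 / (1 + 0.0899 × 10.4) = 0.420 / 1.935 = 0.2171.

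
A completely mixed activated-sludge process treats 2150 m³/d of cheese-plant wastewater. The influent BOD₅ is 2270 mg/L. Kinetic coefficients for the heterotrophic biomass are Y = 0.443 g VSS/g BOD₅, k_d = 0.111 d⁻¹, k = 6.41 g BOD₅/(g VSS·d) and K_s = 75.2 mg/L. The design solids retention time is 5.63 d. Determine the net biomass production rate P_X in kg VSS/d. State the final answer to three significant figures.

P_X ≈ 1330 kg VSS/d

From the Monod/SRT balance for a CMAS, S = K_s·(1+k_d θ_c)/[θ_c·(Y k − k_d) − 1] = 75.2 × (1 + 0.111 × 5.63) / [5.63 × (0.443 × 6.41 − 0.111) − 1] = 122.2 / 14.36 = 8.508 mg/L.
Correct the yield for decay: Y_obs = Y/(1 + k_d θ_c) = 0.443 / (1 + 0.111 × 5.63) = 0.443 / 1.625 = 0.2726.
Mass of BOD₅ removed per day: Q(S₀ − S) = 2150 × 2261 g/m³ = 4862 kg/d.
Net biomass production P_X = Y_obs × Q·(S₀ − S) = 0.2726 × 4862 = 1326 kg VSS/d.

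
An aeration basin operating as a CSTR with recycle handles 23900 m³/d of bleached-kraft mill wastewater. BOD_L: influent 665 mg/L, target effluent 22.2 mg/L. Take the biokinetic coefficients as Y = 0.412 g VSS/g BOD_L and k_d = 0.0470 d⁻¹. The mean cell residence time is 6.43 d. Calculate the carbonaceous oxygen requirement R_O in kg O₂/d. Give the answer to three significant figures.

Correct the yield for decay: Y_obs = Y/(1 + k_d θ_c) = 0.412 / (1 + 0.0470 × 6.43) = 0.412 / 1.302 = 0.3164.
Mass of BOD_L removed per day: Q(S₀ − S) = 23900 × 642.8 g/m³ = 15363 kg/d.
Net sludge production P_X = 0.3164 × 15363 = 4861 kg VSS/d.
Carbonaceous O₂ demand = substrate oxidised − cell-mass equivalent = 15363 − 1.42 × 4861 = 8461 kg O₂/d.

R_O ≈ 8460 kg O₂/d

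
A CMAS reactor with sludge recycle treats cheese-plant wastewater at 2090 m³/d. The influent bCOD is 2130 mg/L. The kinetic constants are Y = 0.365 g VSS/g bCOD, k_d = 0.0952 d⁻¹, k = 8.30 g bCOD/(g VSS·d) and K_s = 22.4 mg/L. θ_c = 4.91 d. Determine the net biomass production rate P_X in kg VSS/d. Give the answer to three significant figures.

For a completely mixed reactor with recycle the Lawrence–McCarty relation gives S = K_s·(1 + k_d·θ_c) / [θ_c·(Y·k − k_d) − 1] = 22.4 × (1 + 0.0952 × 4.91) / [4.91 × (0.365 × 8.30 − 0.0952) − 1] = 32.87 / 13.41 = 2.452 mg/L.
Observed yield with endogenous decay: Y_obs = Y / (1 + k_d·θ_c) = 0.365 / (1 + 0.0952 × 4.91) = 0.365 / 1.467 = 0.2487 g VSS/g bCOD.
ΔS = 2130 − 2.45 = 2128 mg/L, so the substrate removal rate is 2090 × 2128/1000 = 4447 kg bCOD/d.
P_X = Y_obs · Q(S₀ − S) = 0.2487 × 4447 = 1106 kg VSS/d.

P_X ≈ 1110 kg VSS/d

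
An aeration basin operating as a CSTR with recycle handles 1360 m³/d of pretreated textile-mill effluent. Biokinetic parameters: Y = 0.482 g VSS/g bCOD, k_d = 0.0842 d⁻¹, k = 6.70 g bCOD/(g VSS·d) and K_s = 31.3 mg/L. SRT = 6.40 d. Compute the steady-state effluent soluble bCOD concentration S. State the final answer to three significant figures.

S ≈ 2.52 mg/L

For a completely mixed reactor with recycle the Lawrence–McCarty relation gives S = K_s·(1 + k_d·θ_c) / [θ_c·(Y·k − k_d) − 1] = 31.3 × (1 + 0.0842 × 6.40) / [6.40 × (0.482 × 6.70 − 0.0842) − 1] = 48.17 / 19.13 = 2.518 mg/L.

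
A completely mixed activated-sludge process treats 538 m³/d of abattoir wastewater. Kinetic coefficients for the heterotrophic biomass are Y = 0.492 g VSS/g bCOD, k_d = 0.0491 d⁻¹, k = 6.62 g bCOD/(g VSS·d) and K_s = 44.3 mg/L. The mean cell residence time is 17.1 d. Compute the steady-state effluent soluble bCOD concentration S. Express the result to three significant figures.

S ≈ 1.51 mg/L

For a completely mixed reactor with recycle the Lawrence–McCarty relation gives S = K_s·(1 + k_d·θ_c) / [θ_c·(Y·k − k_d) − 1] = 44.3 × (1 + 0.0491 × 17.1) / [17.1 × (0.492 × 6.62 − 0.0491) − 1] = 81.49 / 53.86 = 1.513 mg/L.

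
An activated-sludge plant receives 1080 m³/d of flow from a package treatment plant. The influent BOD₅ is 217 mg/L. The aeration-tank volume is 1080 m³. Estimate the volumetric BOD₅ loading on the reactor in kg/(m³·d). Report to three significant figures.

Volumetric loading L_v = Q·S₀ / V = 1080 × 217 g/m³ / 1080 m³ = 217.0 g/(m³·d) = 0.2170 kg BOD₅/(m³·d).

L_v ≈ 0.217 kg BOD₅/(m³·d)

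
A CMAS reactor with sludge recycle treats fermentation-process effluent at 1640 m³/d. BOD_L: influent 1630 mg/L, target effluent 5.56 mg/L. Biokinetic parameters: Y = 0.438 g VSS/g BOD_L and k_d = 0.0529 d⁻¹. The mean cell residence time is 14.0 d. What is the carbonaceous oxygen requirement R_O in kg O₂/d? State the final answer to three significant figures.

The observed yield is Y_obs = Y/(1 + k_d·θ_c) = 0.438 / (1 + 0.0529 × 14.0) = 0.438 / 1.741 = 0.2516 g VSS per g BOD_L removed.
ΔS = 1630 − 5.56 = 1624 mg/L, so the substrate removal rate is 1640 × 1624/1000 = 2664 kg BOD_L/d.
P_X = Y_obs·Q·(S₀ − S) = 0.2516 × 2664 = 670.4 kg VSS/d.
R_O = Q·(S₀ − S) − 1.42·P_X = 2664 − 1.42 × 670.4 = 1712 kg O₂/d.

R_O ≈ 1710 kg O₂/d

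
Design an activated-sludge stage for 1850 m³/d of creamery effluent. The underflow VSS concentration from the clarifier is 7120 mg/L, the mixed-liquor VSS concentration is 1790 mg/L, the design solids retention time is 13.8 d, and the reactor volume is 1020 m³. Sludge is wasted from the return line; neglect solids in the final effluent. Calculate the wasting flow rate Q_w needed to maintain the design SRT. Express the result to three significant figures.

Wasting from the return line (neglecting effluent solids): Q_w = V·X / (θ_c·X_r) = 1020 × 1790 / (13.8 × 7120) = 18.58 m³/d.

Q_w ≈ 18.6 m³/d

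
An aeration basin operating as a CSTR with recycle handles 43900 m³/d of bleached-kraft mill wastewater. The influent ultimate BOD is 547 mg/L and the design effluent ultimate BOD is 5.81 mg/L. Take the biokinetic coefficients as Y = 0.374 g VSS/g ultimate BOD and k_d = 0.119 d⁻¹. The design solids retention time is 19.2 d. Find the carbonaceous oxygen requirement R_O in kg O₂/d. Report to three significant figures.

The observed yield is Y_obs = Y/(1 + k_d·θ_c) = 0.374 / (1 + 0.119 × 19.2) = 0.374 / 3.285 = 0.1139 g VSS per g ultimate BOD removed.
ΔS = 547 − 5.81 = 541.2 mg/L, so the substrate removal rate is 43900 × 541.2/1000 = 23758 kg ultimate BOD/d.
Biomass synthesised: P_X = Y_obs × 23758 = 2705 kg VSS/d.
Carbonaceous O₂ demand = substrate oxidised − cell-mass equivalent = 23758 − 1.42 × 2705 = 19917 kg O₂/d.

R_O ≈ 19900 kg O₂/d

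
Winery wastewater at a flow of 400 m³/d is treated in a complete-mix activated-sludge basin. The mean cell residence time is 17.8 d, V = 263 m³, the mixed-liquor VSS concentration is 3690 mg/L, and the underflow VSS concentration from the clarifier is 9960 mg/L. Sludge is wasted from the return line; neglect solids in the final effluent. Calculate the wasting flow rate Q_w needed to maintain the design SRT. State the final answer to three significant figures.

Q_w ≈ 5.47 m³/d

Q_w = (V·X)/(θ_c X_r) = 263.0 × 3690 / (17.8 × 9960) = 5.474 m³/d.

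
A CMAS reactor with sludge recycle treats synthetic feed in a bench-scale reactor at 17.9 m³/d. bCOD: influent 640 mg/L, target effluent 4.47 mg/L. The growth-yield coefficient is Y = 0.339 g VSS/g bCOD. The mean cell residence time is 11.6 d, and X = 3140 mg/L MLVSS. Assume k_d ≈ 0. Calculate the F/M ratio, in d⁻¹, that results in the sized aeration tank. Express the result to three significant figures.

V·X = Y·Q·ΔS·θ_c gives V = 0.339 × 17.9 × (640 − 4.47) × 11.6 / 3140 = 14.25 m³.
Food-to-microorganism ratio F/M = Q S₀ / (V X) = 17.9 × 640 / (14.25 × 3140) = 0.2561 d⁻¹.

F/M ≈ 0.256 d⁻¹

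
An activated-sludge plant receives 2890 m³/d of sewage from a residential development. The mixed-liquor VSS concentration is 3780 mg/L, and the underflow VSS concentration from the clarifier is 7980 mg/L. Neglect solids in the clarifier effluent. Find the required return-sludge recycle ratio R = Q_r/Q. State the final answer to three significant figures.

R ≈ 0.900

Mass balance around the secondary clarifier (neglecting effluent solids): R = X / (X_r − X) = 3780 / (7980 − 3780) = 0.9000.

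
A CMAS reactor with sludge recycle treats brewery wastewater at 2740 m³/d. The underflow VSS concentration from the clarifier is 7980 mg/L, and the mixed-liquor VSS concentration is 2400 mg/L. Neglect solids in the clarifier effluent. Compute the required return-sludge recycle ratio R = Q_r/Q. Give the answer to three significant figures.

Mass balance around the secondary clarifier (neglecting effluent solids): R = X / (X_r − X) = 2400 / (7980 − 2400) = 0.4301.

R ≈ 0.430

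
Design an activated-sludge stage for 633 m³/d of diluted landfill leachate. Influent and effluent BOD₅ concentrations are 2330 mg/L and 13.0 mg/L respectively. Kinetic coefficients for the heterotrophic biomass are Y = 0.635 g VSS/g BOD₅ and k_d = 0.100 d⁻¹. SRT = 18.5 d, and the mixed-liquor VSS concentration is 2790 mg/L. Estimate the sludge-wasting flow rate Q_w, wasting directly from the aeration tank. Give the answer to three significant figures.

Steady-state biomass mass balance: V·X·(1 + k_d·θ_c) = Y·Q·(S₀ − S)·θ_c, so V = 0.635 × 633 × (2330 − 13.0) × 18.5 / [2790 × (1 + 0.100 × 18.5)] = 1.72×10^7 / 7952 = 2167 m³.
For wasting at MLVSS concentration, Q_w = V/θ_c = 2167/18.5 = 117.1 m³/d.

Q_w ≈ 117 m³/d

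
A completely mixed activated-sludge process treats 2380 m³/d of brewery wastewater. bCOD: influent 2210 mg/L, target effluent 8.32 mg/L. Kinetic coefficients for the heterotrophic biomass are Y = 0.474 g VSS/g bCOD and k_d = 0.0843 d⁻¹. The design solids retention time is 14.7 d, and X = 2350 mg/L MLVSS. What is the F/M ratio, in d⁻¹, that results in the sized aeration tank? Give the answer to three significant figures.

From the SRT design equation V = Y Q (S₀−S) θ_c / [X (1 + k_d θ_c)] = 0.474 × 2380 × (2210 − 8.32) × 14.7 / [2350 × (1 + 0.0843 × 14.7)] = 3.65×10^7 / 5262 = 6938 m³.
F/M = applied load / biomass = Q·S₀/(V·X) = 2380 × 2210 / (6938 × 2350) = 0.3226 d⁻¹.

F/M ≈ 0.323 d⁻¹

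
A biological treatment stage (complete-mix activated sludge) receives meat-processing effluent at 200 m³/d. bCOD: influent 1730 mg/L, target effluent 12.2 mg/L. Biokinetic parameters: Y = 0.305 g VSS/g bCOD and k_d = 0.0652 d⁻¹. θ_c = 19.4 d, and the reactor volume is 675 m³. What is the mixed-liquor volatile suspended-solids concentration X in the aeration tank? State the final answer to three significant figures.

Solving the biomass balance for X: X = Y Q (S₀−S) θ_c / [V (1+k_d θ_c)] = 0.305 × 200 × (1730 − 12.2) × 19.4 / [675 × (1 + 0.0652 × 19.4)] = 1330 mg/L.

X ≈ 1330 mg/L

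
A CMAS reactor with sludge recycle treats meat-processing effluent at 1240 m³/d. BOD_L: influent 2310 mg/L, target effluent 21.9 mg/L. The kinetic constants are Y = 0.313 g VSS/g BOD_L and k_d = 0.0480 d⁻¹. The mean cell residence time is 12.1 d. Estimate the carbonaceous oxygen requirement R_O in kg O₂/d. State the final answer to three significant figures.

Correct the yield for decay: Y_obs = Y/(1 + k_d θ_c) = 0.313 / (1 + 0.0480 × 12.1) = 0.313 / 1.581 = 0.1980.
ΔS = 2310 − 21.9 = 2288 mg/L, so the substrate removal rate is 1240 × 2288/1000 = 2837 kg BOD_L/d.
Biomass synthesised: P_X = Y_obs × 2837 = 561.8 kg VSS/d.
Carbonaceous O₂ demand = substrate oxidised − cell-mass equivalent = 2837 − 1.42 × 561.8 = 2040 kg O₂/d.

R_O ≈ 2040 kg O₂/d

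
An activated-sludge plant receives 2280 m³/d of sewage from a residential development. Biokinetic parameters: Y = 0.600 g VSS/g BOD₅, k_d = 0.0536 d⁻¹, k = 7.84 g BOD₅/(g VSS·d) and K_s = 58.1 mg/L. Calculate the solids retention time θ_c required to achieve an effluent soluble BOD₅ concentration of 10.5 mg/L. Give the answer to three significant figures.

At the target effluent, Y k S/(K_s+S) = 0.600×7.84×10.5/68.60 = 0.7200 d⁻¹.
θ_c = 1/(μ − k_d) = 1/(0.7200 − 0.0536) = 1/0.6664 = 1.501 d.

θ_c ≈ 1.50 d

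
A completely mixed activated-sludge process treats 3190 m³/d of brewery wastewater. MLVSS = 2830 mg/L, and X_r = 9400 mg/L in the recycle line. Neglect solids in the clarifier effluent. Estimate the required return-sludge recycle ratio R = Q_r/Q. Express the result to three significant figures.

R = Q_r/Q = X/(X_r − X) = 2830 / (9400 − 2830) = 0.4307.

R ≈ 0.431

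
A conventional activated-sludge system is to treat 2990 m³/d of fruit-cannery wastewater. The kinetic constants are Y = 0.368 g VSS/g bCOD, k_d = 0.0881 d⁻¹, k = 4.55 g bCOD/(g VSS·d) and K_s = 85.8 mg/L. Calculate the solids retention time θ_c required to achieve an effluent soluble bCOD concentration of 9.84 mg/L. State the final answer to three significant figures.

θ_c ≈ 11.9 d

Specific growth rate at S = 9.84 mg/L: μ = YkS/(K_s+S) = 0.368·4.55·9.84/(85.8+9.84) = 0.1723 d⁻¹.
Then 1/θ_c = μ − k_d = 0.1723 − 0.0881 = 0.08417 d⁻¹, giving θ_c = 11.88 d.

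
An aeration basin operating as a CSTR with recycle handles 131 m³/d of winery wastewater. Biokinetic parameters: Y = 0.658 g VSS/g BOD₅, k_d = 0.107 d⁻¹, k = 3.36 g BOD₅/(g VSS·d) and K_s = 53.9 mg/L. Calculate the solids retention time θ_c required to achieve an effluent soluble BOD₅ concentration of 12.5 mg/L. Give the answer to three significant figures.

θ_c ≈ 3.23 d

At the target effluent, Y k S/(K_s+S) = 0.658×3.36×12.5/66.40 = 0.4162 d⁻¹.
θ_c = 1/(μ − k_d) = 1/(0.4162 − 0.107) = 1/0.3092 = 3.234 d.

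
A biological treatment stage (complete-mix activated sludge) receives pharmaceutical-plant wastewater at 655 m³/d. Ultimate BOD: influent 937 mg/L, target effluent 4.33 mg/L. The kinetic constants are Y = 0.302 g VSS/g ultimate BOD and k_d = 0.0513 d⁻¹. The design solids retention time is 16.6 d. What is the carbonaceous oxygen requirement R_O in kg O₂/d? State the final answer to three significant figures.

R_O ≈ 469 kg O₂/d

Observed yield with endogenous decay: Y_obs = Y / (1 + k_d·θ_c) = 0.302 / (1 + 0.0513 × 16.6) = 0.302 / 1.852 = 0.1631 g VSS/g ultimate BOD.
Substrate removed = Q·(S₀ − S) = 655 m³/d × (937 − 4.33) g/m³ = 6.11×10^5 g/d = 610.9 kg/d.
P_X = Y_obs·Q·(S₀ − S) = 0.1631 × 610.9 = 99.64 kg VSS/d.
R_O = Q·(S₀ − S) − 1.42·P_X = 610.9 − 1.42 × 99.64 = 469.4 kg O₂/d.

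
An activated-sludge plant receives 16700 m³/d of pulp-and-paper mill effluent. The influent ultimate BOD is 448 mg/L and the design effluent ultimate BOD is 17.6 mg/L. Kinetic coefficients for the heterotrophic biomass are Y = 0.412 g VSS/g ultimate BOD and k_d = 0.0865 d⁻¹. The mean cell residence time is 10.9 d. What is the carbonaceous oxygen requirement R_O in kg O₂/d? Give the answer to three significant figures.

R_O ≈ 5020 kg O₂/d

The observed yield is Y_obs = Y/(1 + k_d·θ_c) = 0.412 / (1 + 0.0865 × 10.9) = 0.412 / 1.943 = 0.2121 g VSS per g ultimate BOD removed.
Substrate removed = Q·(S₀ − S) = 16700 m³/d × (448 − 17.6) g/m³ = 7.19×10^6 g/d = 7188 kg/d.
P_X = Y_obs·Q·(S₀ − S) = 0.2121 × 7188 = 1524 kg VSS/d.
R_O = Q·(S₀ − S) − 1.42·P_X = 7188 − 1.42 × 1524 = 5023 kg O₂/d.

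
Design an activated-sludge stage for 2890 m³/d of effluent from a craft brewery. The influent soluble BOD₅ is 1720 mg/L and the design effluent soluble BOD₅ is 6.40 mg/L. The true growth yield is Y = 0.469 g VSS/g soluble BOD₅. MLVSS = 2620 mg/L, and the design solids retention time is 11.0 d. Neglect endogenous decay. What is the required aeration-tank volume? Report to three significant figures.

V·X = Y·Q·ΔS·θ_c gives V = 0.469 × 2890 × (1720 − 6.40) × 11.0 / 2620 = 9752 m³.

V ≈ 9750 m³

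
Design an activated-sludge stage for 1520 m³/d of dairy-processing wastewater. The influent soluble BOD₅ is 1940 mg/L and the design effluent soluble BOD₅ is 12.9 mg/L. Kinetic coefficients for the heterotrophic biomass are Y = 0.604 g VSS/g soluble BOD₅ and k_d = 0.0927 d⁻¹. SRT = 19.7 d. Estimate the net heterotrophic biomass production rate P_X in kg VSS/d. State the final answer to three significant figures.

P_X ≈ 626 kg VSS/d

Y_obs = Y / (1 + k_d θ_c) = 0.604 / (1 + 0.0927 × 19.7) = 0.604 / 2.826 = 0.2137.
ΔS = 1940 − 12.9 = 1927 mg/L, so the substrate removal rate is 1520 × 1927/1000 = 2929 kg soluble BOD₅/d.
P_X = Y_obs · Q(S₀ − S) = 0.2137 × 2929 = 626.0 kg VSS/d.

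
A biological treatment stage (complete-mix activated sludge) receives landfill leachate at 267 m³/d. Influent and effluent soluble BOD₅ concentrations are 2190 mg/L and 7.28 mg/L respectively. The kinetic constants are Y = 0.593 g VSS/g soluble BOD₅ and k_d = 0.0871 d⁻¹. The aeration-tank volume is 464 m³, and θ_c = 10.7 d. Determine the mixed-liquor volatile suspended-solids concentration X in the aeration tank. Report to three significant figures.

X = Y·Q·ΔS·θ_c / [V·(1 + k_d θ_c)] = 0.593 × 267 × (2190 − 7.28) × 10.7 / [464 × (1 + 0.0871 × 10.7)] = 4125 mg/L.

X ≈ 4130 mg/L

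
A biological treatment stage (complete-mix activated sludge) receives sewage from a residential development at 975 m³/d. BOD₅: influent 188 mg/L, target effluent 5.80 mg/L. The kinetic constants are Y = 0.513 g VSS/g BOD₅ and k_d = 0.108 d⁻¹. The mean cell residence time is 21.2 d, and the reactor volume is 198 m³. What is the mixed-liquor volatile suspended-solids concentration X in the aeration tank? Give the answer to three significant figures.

X ≈ 2970 mg/L

From V·X·(1 + k_d·θ_c) = Y·Q·(S₀ − S)·θ_c: X = 0.513 × 975 × (188 − 5.80) × 21.2 / [198 × (1 + 0.108 × 21.2)] = 2966 mg/L.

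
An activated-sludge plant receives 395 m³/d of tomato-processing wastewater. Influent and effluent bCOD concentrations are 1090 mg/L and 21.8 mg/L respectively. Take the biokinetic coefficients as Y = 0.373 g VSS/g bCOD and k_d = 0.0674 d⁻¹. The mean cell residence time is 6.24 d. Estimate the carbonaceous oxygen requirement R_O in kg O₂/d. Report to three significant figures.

Y_obs = Y / (1 + k_d θ_c) = 0.373 / (1 + 0.0674 × 6.24) = 0.373 / 1.421 = 0.2626.
Mass of bCOD removed per day: Q(S₀ − S) = 395 × 1068 g/m³ = 421.9 kg/d.
Net sludge production P_X = 0.2626 × 421.9 = 110.8 kg VSS/d.
R_O = Q·(S₀ − S) − 1.42·P_X = 421.9 − 1.42 × 110.8 = 264.6 kg O₂/d.

R_O ≈ 265 kg O₂/d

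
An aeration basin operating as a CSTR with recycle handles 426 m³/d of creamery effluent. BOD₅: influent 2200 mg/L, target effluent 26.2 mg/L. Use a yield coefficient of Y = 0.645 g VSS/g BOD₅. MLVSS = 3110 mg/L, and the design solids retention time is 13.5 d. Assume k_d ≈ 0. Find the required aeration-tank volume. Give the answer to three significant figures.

With k_d = 0 the design equation reduces to V = Y Q (S₀−S) θ_c / X = 0.645 × 426 × (2200 − 26.2) × 13.5 / 3110 = 2593 m³.

V ≈ 2590 m³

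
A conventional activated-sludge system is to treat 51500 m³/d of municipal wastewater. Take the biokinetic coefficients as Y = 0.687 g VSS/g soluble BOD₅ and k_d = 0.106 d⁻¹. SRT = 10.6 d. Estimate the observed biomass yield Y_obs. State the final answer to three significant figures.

Observed yield with endogenous decay: Y_obs = Y / (1 + k_d·θ_c) = 0.687 / (1 + 0.106 × 10.6) = 0.687 / 2.124 = 0.3235 g VSS/g soluble BOD₅.

Y_obs ≈ 0.324 g VSS/g soluble BOD₅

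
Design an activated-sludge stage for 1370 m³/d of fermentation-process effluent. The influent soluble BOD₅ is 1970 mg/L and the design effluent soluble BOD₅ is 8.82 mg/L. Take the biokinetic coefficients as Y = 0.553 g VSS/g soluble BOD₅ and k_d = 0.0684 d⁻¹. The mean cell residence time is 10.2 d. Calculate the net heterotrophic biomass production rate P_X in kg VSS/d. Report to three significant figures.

Correct the yield for decay: Y_obs = Y/(1 + k_d θ_c) = 0.553 / (1 + 0.0684 × 10.2) = 0.553 / 1.698 = 0.3257.
Q·(S₀ − S) = 1370 × (1970 − 8.82) × 10⁻³ = 2687 kg/d removed.
P_X = Y_obs · Q(S₀ − S) = 0.3257 × 2687 = 875.2 kg VSS/d.

P_X ≈ 875 kg VSS/d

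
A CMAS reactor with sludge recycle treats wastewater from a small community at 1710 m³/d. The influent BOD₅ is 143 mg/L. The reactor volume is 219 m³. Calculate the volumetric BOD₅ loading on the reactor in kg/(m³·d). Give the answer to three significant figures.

Volumetric loading L_v = Q·S₀ / V = 1710 × 143 g/m³ / 219.0 m³ = 1117 g/(m³·d) = 1.117 kg BOD₅/(m³·d).

L_v ≈ 1.12 kg BOD₅/(m³·d)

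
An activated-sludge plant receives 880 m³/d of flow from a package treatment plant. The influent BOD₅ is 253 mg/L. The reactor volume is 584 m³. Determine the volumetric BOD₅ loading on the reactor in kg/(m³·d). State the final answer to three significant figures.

L_v = Q S₀ / V = 880 × 253 × 10⁻³ / 584.0 = 0.3812 kg/(m³·d).

L_v ≈ 0.381 kg BOD₅/(m³·d)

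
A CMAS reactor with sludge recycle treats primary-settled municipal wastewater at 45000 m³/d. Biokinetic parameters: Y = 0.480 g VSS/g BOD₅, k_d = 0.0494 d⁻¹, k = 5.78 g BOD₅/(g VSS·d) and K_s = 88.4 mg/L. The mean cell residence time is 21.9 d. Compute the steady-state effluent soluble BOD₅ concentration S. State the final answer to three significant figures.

From the Monod/SRT balance for a CMAS, S = K_s·(1+k_d θ_c)/[θ_c·(Y k − k_d) − 1] = 88.4 × (1 + 0.0494 × 21.9) / [21.9 × (0.480 × 5.78 − 0.0494) − 1] = 184.0 / 58.68 = 3.136 mg/L.

S ≈ 3.14 mg/L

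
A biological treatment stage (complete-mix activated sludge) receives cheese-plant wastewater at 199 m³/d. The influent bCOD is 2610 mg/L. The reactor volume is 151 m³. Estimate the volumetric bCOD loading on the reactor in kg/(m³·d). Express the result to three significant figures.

L_v ≈ 3.44 kg bCOD/(m³·d)

Applied bCOD load per unit volume = Q·S₀/V = (199 × 2610/1000)/151.0 = 3.440 kg bCOD·m⁻³·d⁻¹.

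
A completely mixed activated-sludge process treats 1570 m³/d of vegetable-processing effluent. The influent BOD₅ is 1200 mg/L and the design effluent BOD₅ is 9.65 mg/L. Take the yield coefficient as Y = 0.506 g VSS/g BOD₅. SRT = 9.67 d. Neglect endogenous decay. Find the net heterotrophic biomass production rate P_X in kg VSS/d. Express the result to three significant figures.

With endogenous decay neglected, the observed yield equals the true yield: Y_obs = Y = 0.506 g VSS/g BOD₅.
Q·(S₀ − S) = 1570 × (1200 − 9.65) × 10⁻³ = 1869 kg/d removed.
So the net sludge growth is P_X = 0.5060 × 1869 = 945.6 kg VSS/d.

P_X ≈ 946 kg VSS/d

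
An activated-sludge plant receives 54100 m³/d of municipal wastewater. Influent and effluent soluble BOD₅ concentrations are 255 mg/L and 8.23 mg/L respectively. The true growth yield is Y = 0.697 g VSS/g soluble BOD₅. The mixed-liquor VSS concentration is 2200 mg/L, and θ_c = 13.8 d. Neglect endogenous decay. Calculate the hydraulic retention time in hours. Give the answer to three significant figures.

τ ≈ 25.9 h

With k_d = 0 the design equation reduces to V = Y Q (S₀−S) θ_c / X = 0.697 × 54100 × (255 − 8.23) × 13.8 / 2200 = 58369 m³.
HRT = V/Q = 58369 m³ / 54100 m³·d⁻¹ = 1.079 d × 24 = 25.89 h.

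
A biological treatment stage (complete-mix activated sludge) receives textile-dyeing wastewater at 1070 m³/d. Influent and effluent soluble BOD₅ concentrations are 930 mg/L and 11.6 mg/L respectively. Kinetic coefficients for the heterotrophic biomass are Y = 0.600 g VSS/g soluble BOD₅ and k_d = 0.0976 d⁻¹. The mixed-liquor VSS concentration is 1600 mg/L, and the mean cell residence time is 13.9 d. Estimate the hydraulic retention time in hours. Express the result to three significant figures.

From the SRT design equation V = Y Q (S₀−S) θ_c / [X (1 + k_d θ_c)] = 0.600 × 1070 × (930 − 11.6) × 13.9 / [1600 × (1 + 0.0976 × 13.9)] = 8.2×10^6 / 3771 = 2174 m³.
HRT = V/Q = 2174 m³ / 1070 m³·d⁻¹ = 2.031 d × 24 = 48.75 h.

τ ≈ 48.8 h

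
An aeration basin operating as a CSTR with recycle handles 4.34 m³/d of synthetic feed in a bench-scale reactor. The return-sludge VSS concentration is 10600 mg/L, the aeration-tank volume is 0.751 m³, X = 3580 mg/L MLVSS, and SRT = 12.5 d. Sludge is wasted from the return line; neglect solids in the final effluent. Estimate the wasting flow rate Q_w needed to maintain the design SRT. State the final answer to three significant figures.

Q_w ≈ 0.0203 m³/d

Q_w = (V·X)/(θ_c X_r) = 0.7510 × 3580 / (12.5 × 10600) = 0.02029 m³/d.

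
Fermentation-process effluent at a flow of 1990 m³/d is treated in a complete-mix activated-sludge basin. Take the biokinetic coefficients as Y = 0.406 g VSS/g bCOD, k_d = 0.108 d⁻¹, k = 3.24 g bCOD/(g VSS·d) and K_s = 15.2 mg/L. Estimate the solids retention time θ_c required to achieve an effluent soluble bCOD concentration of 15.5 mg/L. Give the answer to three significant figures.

From 1/θ_c = Y·k·S/(K_s + S) − k_d: Y·k·S/(K_s+S) = 0.406 × 3.24 × 15.5 / (15.2 + 15.5) = 0.6641 d⁻¹.
Then 1/θ_c = μ − k_d = 0.6641 − 0.108 = 0.5561 d⁻¹, giving θ_c = 1.798 d.

θ_c ≈ 1.80 d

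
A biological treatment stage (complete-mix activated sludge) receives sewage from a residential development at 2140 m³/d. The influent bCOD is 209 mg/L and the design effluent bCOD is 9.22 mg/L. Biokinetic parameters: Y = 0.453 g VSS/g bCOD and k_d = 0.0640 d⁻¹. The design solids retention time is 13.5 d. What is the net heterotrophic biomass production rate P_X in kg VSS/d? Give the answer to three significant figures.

P_X ≈ 104 kg VSS/d

Y_obs = Y / (1 + k_d θ_c) = 0.453 / (1 + 0.0640 × 13.5) = 0.453 / 1.864 = 0.2430.
Substrate removed = Q·(S₀ − S) = 2140 m³/d × (209 − 9.22) g/m³ = 4.28×10^5 g/d = 427.5 kg/d.
So the net sludge growth is P_X = 0.2430 × 427.5 = 103.9 kg VSS/d.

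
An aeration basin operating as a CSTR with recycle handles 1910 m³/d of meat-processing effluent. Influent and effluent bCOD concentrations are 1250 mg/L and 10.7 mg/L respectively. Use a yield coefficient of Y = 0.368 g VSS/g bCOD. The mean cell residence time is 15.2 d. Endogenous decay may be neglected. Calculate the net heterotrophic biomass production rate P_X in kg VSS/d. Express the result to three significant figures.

With endogenous decay neglected, the observed yield equals the true yield: Y_obs = Y = 0.368 g VSS/g bCOD.
Substrate removed = Q·(S₀ − S) = 1910 m³/d × (1250 − 10.7) g/m³ = 2.37×10^6 g/d = 2367 kg/d.
Biomass produced: P_X = Y_obs·Q·ΔS = 0.3680 × 2367 ≈ 871.1 kg VSS/d.

P_X ≈ 871 kg VSS/d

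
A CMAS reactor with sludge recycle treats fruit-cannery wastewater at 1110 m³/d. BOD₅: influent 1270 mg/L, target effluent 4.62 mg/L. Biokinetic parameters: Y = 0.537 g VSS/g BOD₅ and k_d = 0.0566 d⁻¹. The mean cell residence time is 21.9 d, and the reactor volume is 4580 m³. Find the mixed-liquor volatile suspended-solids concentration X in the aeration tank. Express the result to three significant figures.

X ≈ 1610 mg/L

X = Y·Q·ΔS·θ_c / [V·(1 + k_d θ_c)] = 0.537 × 1110 × (1270 − 4.62) × 21.9 / [4580 × (1 + 0.0566 × 21.9)] = 1610 mg/L.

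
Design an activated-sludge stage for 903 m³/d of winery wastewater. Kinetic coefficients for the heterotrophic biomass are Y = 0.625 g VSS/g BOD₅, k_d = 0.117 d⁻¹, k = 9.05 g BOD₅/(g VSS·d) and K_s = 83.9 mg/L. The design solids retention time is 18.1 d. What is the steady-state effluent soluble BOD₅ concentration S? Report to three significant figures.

For a completely mixed reactor with recycle the Lawrence–McCarty relation gives S = K_s·(1 + k_d·θ_c) / [θ_c·(Y·k − k_d) − 1] = 83.9 × (1 + 0.117 × 18.1) / [18.1 × (0.625 × 9.05 − 0.117) − 1] = 261.6 / 99.26 = 2.635 mg/L.

S ≈ 2.64 mg/L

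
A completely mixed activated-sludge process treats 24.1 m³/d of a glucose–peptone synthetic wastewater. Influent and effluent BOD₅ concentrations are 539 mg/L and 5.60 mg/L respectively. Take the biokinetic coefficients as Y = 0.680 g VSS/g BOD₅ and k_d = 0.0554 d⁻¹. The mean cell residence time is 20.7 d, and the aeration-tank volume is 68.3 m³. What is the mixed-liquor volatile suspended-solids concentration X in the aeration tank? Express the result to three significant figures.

From V·X·(1 + k_d·θ_c) = Y·Q·(S₀ − S)·θ_c: X = 0.680 × 24.1 × (539 − 5.60) × 20.7 / [68.3 × (1 + 0.0554 × 20.7)] = 1234 mg/L.

X ≈ 1230 mg/L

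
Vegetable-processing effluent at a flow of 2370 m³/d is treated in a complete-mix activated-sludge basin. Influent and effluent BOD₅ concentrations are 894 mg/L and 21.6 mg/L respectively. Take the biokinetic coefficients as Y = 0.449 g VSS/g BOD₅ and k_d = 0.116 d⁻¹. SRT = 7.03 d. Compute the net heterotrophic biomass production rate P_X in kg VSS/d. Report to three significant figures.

Correct the yield for decay: Y_obs = Y/(1 + k_d θ_c) = 0.449 / (1 + 0.116 × 7.03) = 0.449 / 1.815 = 0.2473.
ΔS = 894 − 21.6 = 872.4 mg/L, so the substrate removal rate is 2370 × 872.4/1000 = 2068 kg BOD₅/d.
P_X = Y_obs · Q(S₀ − S) = 0.2473 × 2068 = 511.4 kg VSS/d.

P_X ≈ 511 kg VSS/d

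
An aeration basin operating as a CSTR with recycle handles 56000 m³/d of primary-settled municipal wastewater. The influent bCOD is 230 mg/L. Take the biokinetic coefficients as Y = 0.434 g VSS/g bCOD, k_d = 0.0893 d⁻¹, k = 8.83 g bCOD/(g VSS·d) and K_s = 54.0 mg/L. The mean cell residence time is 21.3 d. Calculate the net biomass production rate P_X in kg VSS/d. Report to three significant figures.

Effluent substrate depends only on kinetics and SRT: S = K_s(1 + k_d θ_c) / [θ_c(Yk − k_d) − 1] = 54.0 × (1 + 0.0893 × 21.3) / [21.3 × (0.434 × 8.83 − 0.0893) − 1] = 156.7 / 78.72 = 1.991 mg/L.
Observed yield with endogenous decay: Y_obs = Y / (1 + k_d·θ_c) = 0.434 / (1 + 0.0893 × 21.3) = 0.434 / 2.902 = 0.1495 g VSS/g bCOD.
ΔS = 230 − 1.99 = 228.0 mg/L, so the substrate removal rate is 56000 × 228.0/1000 = 12769 kg bCOD/d.
Biomass produced: P_X = Y_obs·Q·ΔS = 0.1495 × 12769 ≈ 1910 kg VSS/d.

P_X ≈ 1910 kg VSS/d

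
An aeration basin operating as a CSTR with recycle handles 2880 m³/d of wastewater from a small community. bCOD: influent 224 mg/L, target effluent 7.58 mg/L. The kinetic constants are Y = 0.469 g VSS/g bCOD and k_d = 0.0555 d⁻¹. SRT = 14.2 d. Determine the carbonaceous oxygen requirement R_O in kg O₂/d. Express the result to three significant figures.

Y_obs = Y / (1 + k_d θ_c) = 0.469 / (1 + 0.0555 × 14.2) = 0.469 / 1.788 = 0.2623.
Substrate removed = Q·(S₀ − S) = 2880 m³/d × (224 − 7.58) g/m³ = 6.23×10^5 g/d = 623.3 kg/d.
Biomass synthesised: P_X = Y_obs × 623.3 = 163.5 kg VSS/d.
Carbonaceous O₂ demand = substrate oxidised − cell-mass equivalent = 623.3 − 1.42 × 163.5 = 391.1 kg O₂/d.

R_O ≈ 391 kg O₂/d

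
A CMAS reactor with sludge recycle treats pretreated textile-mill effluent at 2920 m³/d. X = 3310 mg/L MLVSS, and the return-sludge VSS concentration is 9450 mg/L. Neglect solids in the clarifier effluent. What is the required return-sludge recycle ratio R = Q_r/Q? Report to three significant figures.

R ≈ 0.539

Mass balance around the secondary clarifier (neglecting effluent solids): R = X / (X_r − X) = 3310 / (9450 − 3310) = 0.5391.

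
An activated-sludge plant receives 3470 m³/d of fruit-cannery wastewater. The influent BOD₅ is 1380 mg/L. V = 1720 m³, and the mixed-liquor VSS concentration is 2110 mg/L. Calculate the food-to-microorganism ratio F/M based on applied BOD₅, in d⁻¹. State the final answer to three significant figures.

F/M ≈ 1.32 d⁻¹

F/M = Q·S₀ / (V·X) = 3470 × 1380 / (1720 × 2110) = 1.319 g BOD₅·(g VSS·d)⁻¹.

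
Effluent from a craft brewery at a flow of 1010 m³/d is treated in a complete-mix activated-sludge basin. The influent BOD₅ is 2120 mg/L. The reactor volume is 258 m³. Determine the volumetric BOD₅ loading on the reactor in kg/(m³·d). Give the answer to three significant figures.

L_v ≈ 8.30 kg BOD₅/(m³·d)

Applied BOD₅ load per unit volume = Q·S₀/V = (1010 × 2120/1000)/258.0 = 8.299 kg BOD₅·m⁻³·d⁻¹.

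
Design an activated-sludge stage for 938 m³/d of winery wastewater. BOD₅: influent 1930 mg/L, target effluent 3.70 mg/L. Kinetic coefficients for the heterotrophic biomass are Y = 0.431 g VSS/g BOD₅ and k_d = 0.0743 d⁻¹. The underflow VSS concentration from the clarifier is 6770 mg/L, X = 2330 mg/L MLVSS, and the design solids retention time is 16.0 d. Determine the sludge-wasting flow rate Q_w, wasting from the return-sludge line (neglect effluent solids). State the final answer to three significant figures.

Rearranging the biomass balance for a CMAS with decay, V = Y·Q·ΔS·θ_c / [X·(1+k_d θ_c)] = 0.431 × 938 × (1930 − 3.70) × 16.0 / [2330 × (1 + 0.0743 × 16.0)] = 1.25×10^7 / 5100 = 2443 m³.
Q_w = (V·X)/(θ_c X_r) = 2443 × 2330 / (16.0 × 6770) = 52.55 m³/d.

Q_w ≈ 52.6 m³/d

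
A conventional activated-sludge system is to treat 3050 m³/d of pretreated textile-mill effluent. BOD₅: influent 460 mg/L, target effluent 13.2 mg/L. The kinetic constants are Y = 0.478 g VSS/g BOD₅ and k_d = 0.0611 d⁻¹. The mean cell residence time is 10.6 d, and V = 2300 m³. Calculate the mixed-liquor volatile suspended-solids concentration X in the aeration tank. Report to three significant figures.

X ≈ 1820 mg/L

Solving the biomass balance for X: X = Y Q (S₀−S) θ_c / [V (1+k_d θ_c)] = 0.478 × 3050 × (460 − 13.2) × 10.6 / [2300 × (1 + 0.0611 × 10.6)] = 1822 mg/L.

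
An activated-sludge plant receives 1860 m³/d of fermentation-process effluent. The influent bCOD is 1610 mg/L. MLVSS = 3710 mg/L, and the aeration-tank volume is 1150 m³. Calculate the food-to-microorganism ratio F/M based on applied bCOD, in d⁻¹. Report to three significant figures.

F/M ≈ 0.702 d⁻¹

Food-to-microorganism ratio F/M = Q S₀ / (V X) = 1860 × 1610 / (1150 × 3710) = 0.7019 d⁻¹.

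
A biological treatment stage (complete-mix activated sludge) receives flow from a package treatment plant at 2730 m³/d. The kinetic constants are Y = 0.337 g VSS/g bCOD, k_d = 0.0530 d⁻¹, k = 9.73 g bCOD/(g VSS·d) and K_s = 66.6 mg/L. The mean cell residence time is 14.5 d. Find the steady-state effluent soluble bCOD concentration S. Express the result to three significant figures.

S ≈ 2.57 mg/L

For a completely mixed reactor with recycle the Lawrence–McCarty relation gives S = K_s·(1 + k_d·θ_c) / [θ_c·(Y·k − k_d) − 1] = 66.6 × (1 + 0.0530 × 14.5) / [14.5 × (0.337 × 9.73 − 0.0530) − 1] = 117.8 / 45.78 = 2.573 mg/L.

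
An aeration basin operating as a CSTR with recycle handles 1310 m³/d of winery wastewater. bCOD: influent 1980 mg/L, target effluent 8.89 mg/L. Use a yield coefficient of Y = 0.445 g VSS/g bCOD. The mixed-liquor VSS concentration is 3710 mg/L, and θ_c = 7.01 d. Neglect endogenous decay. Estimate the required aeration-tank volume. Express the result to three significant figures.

V ≈ 2170 m³

With k_d = 0 the design equation reduces to V = Y Q (S₀−S) θ_c / X = 0.445 × 1310 × (1980 − 8.89) × 7.01 / 3710 = 2171 m³.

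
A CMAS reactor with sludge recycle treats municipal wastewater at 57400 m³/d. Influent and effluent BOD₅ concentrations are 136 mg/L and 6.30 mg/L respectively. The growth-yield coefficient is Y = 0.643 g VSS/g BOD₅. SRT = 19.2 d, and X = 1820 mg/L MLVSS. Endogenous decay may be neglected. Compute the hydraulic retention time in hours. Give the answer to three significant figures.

V·X = Y·Q·ΔS·θ_c gives V = 0.643 × 57400 × (136 − 6.30) × 19.2 / 1820 = 50500 m³.
HRT = V/Q = 50500 m³ / 57400 m³·d⁻¹ = 0.8798 d × 24 = 21.12 h.

τ ≈ 21.1 h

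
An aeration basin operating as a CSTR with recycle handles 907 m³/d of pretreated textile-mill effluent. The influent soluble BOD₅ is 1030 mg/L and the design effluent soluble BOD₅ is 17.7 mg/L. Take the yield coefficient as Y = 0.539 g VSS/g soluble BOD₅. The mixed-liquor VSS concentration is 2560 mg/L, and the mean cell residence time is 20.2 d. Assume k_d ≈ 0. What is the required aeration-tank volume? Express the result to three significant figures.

Biomass mass balance (decay neglected): V·X = Y·Q·(S₀ − S)·θ_c, so V = 0.539 × 907 × (1030 − 17.7) × 20.2 / 2560 = 3905 m³.

V ≈ 3900 m³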